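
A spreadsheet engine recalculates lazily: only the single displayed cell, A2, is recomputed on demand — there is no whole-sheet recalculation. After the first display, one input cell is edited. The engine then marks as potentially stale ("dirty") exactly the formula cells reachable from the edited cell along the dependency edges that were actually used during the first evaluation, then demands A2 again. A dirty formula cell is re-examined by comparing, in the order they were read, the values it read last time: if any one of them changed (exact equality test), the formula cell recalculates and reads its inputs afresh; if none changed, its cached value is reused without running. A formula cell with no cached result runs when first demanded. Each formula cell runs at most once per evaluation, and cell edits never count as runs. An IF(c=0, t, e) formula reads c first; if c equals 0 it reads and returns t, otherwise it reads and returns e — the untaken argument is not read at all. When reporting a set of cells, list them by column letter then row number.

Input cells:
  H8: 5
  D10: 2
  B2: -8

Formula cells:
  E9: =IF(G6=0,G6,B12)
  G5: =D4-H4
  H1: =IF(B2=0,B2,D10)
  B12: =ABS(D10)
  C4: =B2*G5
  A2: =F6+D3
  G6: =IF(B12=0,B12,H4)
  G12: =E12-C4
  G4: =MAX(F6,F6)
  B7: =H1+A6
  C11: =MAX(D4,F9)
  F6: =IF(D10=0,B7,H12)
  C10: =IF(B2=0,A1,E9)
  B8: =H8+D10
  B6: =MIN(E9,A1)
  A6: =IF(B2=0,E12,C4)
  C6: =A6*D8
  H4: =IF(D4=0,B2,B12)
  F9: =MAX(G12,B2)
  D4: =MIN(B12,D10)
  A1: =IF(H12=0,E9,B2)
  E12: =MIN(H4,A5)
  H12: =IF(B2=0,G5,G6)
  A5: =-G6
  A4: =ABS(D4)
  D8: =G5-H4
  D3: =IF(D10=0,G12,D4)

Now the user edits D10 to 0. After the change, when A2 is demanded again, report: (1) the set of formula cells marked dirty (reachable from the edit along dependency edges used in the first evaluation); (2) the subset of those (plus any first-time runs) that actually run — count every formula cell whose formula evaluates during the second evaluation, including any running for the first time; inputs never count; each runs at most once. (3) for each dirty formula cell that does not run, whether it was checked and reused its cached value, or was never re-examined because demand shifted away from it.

Marked dirty: A2, B12, D3, D4, F6, G6, H4, H12.
Formula cells that run: A2, A5, A6, B7, B12, C4, D3, D4, E12, F6, G5, G6, G12, H1, H4 — 15 in total.
Never re-examined (demand shifted away): H12.
Key observation: a condition flipped, so demand moved to the other branch — H12 is never re-examined.

First evaluation (everything demanded from the output):
  B12 = ABS(2) = 2
  D4 = MIN(2, 2) = 2
  D3 = IF(D10=0: D10=2 -> else branch D4) = 2
  H4 = IF(D4=0: D4=2 -> else branch B12) = 2
  G6 = IF(B12=0: B12=2 -> else branch H4) = 2
  H12 = IF(B2=0: B2=-8 -> else branch G6) = 2
  F6 = IF(D10=0: D10=2 -> else branch H12) = 2
  A2 = 2 + 2 = 4

Propagation after the edit:
  B12: runs — D10 2->0; result 0.
  D4: runs — B12 2->0; D10 2->0; result 0.
  H1: demanded for the first time — runs, produces 0.
  H4: runs — D4 2->0; B12 2->0; result -8.
  G5: demanded for the first time — runs, produces 8.
  C4: demanded for the first time — runs, produces -64.
  G6: runs — B12 2->0; H4 2->-8; result 0.
  A5: demanded for the first time — runs, produces 0.
  E12: demanded for the first time — runs, produces -8.
  A6: demanded for the first time — runs, produces -64.
  B7: demanded for the first time — runs, produces -64.
  G12: demanded for the first time — runs, produces 56.
  D3: runs — D10 2->0; D4 2->0; result 56.
  H12: marked dirty but never re-examined — demand shifted away from it.
  F6: runs — D10 2->0; result -64.
  A2: runs — F6 2->-64; D3 2->56; result -8.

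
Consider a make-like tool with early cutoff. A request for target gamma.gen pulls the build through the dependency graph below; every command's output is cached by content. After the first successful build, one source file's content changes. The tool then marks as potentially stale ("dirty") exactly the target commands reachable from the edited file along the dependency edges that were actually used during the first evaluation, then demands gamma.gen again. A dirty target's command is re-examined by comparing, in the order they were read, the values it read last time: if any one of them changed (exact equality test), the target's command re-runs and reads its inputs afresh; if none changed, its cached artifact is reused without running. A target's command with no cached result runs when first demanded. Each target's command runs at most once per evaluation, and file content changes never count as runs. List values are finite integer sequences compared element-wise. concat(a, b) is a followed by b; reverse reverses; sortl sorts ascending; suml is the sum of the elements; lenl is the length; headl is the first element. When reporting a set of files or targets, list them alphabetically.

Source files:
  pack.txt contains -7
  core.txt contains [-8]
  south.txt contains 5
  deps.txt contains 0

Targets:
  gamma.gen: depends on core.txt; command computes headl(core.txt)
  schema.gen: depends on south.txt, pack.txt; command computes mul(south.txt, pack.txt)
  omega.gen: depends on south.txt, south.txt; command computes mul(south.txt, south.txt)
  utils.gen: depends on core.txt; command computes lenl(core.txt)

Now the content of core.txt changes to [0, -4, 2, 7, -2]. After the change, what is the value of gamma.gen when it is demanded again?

First demand of the output computes:
  gamma.gen = headl([-8]) = -8

After the edit, cleaning proceeds:
  gamma.gen: a read changed (core.txt [-8]->[0, -4, 2, 7, -2]) — executes, giving 0.

Demanding gamma.gen again yields 0.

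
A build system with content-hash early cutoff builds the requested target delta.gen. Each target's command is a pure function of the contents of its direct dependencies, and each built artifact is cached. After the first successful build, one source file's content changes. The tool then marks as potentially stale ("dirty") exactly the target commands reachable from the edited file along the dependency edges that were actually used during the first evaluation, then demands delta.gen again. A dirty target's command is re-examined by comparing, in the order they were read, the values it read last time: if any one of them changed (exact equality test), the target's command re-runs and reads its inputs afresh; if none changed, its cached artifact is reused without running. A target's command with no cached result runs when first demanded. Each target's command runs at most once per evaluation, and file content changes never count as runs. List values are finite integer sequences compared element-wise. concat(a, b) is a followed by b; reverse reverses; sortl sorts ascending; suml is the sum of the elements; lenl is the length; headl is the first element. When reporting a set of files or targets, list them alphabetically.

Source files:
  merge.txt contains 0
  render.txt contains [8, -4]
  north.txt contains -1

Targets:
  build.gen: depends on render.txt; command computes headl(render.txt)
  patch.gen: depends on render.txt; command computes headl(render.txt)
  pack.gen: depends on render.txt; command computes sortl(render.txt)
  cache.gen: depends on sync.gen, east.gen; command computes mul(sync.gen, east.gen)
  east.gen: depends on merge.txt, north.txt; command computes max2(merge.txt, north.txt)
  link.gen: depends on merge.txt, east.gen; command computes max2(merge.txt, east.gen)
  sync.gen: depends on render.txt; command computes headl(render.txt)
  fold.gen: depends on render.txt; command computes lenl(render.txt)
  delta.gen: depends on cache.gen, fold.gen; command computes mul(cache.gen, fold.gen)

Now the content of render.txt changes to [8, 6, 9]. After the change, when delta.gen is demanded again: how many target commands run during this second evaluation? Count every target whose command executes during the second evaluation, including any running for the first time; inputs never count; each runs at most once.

Target commands that run: delta.gen, fold.gen, sync.gen — 3 in total.
Key observation: the cutoff stops propagation at cache.gen — its inputs' values are unchanged, so it reuses its cache.

First evaluation (everything demanded from the output):
  east.gen = max2(0, -1) = 0
  fold.gen = lenl([8, -4]) = 2
  sync.gen = headl([8, -4]) = 8
  cache.gen = mul(8, 0) = 0
  delta.gen = mul(0, 2) = 0

Propagation after the edit:
  fold.gen: runs — render.txt [8, -4]->[8, 6, 9]; result 3.
  sync.gen: runs — render.txt [8, -4]->[8, 6, 9]; result 8 (same value as before).
  cache.gen: checked — values it read are unchanged (sync.gen unchanged, east.gen unchanged); reused cached 0 without running.
  delta.gen: runs — fold.gen 2->3; result 0 (same value as before).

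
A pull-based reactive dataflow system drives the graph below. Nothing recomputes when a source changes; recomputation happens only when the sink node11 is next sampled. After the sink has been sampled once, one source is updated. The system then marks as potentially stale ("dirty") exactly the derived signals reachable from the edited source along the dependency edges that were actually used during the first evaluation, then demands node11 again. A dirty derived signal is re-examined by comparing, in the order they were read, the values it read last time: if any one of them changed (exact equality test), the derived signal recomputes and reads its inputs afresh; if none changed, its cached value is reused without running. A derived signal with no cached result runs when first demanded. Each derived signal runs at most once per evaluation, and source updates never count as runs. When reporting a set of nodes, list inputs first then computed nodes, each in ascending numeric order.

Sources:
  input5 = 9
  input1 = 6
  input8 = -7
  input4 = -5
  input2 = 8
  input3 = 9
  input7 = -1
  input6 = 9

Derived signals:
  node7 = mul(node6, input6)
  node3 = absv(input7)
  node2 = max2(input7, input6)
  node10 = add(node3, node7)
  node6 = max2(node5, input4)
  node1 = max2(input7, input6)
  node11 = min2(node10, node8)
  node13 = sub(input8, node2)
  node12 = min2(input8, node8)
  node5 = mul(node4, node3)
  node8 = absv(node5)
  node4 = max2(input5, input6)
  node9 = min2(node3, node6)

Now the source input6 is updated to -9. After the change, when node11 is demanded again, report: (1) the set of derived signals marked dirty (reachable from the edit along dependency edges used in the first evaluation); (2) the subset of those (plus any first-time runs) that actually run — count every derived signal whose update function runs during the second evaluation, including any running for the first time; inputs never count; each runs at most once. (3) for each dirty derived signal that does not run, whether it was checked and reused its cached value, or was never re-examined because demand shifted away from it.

Marked dirty: node4, node5, node6, node7, node8, node10, node11.
Derived signals that run: node4, node7, node10, node11 — 4 in total.
Checked but reused from cache: node5, node6, node8.
Key observation: the cutoff stops propagation at node5 — its inputs' values are unchanged, so it reuses its cache.

First evaluation (everything demanded from the output):
  node3 = absv(-1) = 1
  node4 = max2(9, 9) = 9
  node5 = mul(9, 1) = 9
  node6 = max2(9, -5) = 9
  node7 = mul(9, 9) = 81
  node8 = absv(9) = 9
  node10 = add(1, 81) = 82
  node11 = min2(82, 9) = 9

Propagation after the edit:
  node4: runs — input6 9->-9; result 9 (same value as before).
  node5: checked — values it read are unchanged (node4 unchanged, node3 unchanged); reused cached 9 without running.
  node6: checked — values it read are unchanged (node5 unchanged, input4 unchanged); reused cached 9 without running.
  node7: runs — input6 9->-9; result -81.
  node8: checked — values it read are unchanged (node5 unchanged); reused cached 9 without running.
  node10: runs — node7 81->-81; result -80.
  node11: runs — node10 82->-80; result -80.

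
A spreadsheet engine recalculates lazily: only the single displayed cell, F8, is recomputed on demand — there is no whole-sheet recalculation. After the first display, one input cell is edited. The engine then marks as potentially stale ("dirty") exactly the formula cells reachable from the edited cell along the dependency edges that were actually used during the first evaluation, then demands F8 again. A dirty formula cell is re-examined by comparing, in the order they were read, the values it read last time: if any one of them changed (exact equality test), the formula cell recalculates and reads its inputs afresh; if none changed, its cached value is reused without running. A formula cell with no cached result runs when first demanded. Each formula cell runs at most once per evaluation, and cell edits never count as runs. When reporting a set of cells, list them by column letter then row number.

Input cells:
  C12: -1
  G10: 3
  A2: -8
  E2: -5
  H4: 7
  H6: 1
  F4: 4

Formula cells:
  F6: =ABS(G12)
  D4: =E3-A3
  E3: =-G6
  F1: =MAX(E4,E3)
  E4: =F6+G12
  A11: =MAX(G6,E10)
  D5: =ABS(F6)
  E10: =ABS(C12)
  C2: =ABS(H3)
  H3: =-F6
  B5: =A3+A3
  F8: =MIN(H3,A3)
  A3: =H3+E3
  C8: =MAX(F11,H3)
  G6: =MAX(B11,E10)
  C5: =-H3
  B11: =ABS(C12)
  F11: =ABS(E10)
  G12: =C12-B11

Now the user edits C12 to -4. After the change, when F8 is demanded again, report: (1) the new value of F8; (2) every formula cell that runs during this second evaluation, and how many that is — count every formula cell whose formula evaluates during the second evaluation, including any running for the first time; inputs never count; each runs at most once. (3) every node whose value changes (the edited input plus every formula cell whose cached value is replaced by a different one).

First evaluation (everything demanded from the output):
  B11 = ABS(-1) = 1
  E10 = ABS(-1) = 1
  G6 = MAX(1, 1) = 1
  E3 = -(1) = -1
  G12 = -1 - 1 = -2
  F6 = ABS(-2) = 2
  H3 = -(2) = -2
  A3 = -2 + -1 = -3
  F8 = MIN(-2, -3) = -3

Propagation after the edit:
  B11: runs — C12 -1->-4; result 4.
  E10: runs — C12 -1->-4; result 4.
  G6: runs — B11 1->4; E10 1->4; result 4.
  E3: runs — G6 1->4; result -4.
  G12: runs — C12 -1->-4; B11 1->4; result -8.
  F6: runs — G12 -2->-8; result 8.
  H3: runs — F6 2->8; result -8.
  A3: runs — H3 -2->-8; E3 -1->-4; result -12.
  F8: runs — H3 -2->-8; A3 -3->-12; result -12.

New value of F8: -12.
Formula cells that run: A3, B11, E3, E10, F6, F8, G6, G12, H3 — 9 in total.
Values that change: A3, B11, C12, E3, E10, F6, F8, G6, G12, H3.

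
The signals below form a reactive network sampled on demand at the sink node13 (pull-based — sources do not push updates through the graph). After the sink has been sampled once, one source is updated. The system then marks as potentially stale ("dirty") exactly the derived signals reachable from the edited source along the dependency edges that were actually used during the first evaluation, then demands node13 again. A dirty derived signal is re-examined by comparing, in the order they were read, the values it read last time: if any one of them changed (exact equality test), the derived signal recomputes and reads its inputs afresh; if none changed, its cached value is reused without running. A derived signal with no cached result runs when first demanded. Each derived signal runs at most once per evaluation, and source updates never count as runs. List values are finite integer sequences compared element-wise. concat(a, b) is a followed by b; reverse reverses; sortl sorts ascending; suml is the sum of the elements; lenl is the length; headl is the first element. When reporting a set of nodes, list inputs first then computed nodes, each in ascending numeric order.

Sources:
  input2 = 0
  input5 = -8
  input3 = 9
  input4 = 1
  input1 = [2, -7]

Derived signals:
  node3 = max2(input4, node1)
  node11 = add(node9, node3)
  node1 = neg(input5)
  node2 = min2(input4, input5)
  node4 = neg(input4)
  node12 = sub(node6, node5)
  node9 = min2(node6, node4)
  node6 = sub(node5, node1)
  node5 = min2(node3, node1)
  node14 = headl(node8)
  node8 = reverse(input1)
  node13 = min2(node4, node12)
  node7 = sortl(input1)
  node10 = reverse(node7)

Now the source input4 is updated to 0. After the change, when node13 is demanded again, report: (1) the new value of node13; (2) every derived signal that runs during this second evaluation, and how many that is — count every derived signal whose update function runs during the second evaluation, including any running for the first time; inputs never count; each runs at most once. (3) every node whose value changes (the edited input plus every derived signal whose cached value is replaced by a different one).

node13 now evaluates to -8.
Run set: node3, node4, node13 (3 run).
Changed values: input4, node4.
The important point: at node5 every value read last time is unchanged, so the dirty flag clears without a run.

Initial pass — values computed on the first demand:
  node1 = neg(-8) = 8
  node3 = max2(1, 8) = 8
  node4 = neg(1) = -1
  node5 = min2(8, 8) = 8
  node6 = sub(8, 8) = 0
  node12 = sub(0, 8) = -8
  node13 = min2(-1, -8) = -8

Second demand — change propagation:
  node3: re-runs because input4 1->0; new result 8 (unchanged).
  node4: re-runs because input4 1->0; new result 0.
  node5: re-examined; everything it read last time is the same (node3 unchanged, node1 unchanged) — cache 8 kept, no run.
  node6: re-examined; everything it read last time is the same (node5 unchanged, node1 unchanged) — cache 0 kept, no run.
  node12: re-examined; everything it read last time is the same (node6 unchanged, node5 unchanged) — cache -8 kept, no run.
  node13: re-runs because node4 -1->0; new result -8 (unchanged).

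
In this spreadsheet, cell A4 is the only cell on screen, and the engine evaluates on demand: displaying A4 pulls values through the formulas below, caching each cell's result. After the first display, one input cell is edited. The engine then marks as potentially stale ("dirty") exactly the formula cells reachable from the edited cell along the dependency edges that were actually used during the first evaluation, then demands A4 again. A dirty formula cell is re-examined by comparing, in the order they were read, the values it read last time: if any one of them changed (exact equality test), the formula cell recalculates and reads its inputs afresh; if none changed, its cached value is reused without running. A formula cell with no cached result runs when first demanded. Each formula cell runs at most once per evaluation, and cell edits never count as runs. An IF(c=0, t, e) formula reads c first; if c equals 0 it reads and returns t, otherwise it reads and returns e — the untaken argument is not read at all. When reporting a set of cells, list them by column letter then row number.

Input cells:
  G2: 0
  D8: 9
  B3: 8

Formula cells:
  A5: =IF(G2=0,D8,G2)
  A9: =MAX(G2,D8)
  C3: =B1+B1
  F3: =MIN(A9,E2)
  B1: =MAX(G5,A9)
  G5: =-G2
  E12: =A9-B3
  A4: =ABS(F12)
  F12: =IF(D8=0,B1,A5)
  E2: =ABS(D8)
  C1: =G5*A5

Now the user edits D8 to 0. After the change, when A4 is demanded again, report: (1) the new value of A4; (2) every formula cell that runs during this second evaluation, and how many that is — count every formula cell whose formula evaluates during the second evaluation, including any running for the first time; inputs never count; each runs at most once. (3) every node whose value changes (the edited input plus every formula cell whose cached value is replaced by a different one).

A4 now evaluates to 0.
Run set: A4, A9, B1, F12, G5 (5 run).
Changed values: A4, D8, F12.
The important point: the flipped condition redirects demand; A5 is left stale, never re-checked.

Initial pass — values computed on the first demand:
  A5 = IF(G2=0: G2=0 -> then branch D8) = 9
  F12 = IF(D8=0: D8=9 -> else branch A5) = 9
  A4 = ABS(9) = 9

Second demand — change propagation:
  A5: dirty yet unreached — the second evaluation never asks for it.
  A9: newly demanded (no cache) — executes and yields 0.
  G5: newly demanded (no cache) — executes and yields 0.
  B1: newly demanded (no cache) — executes and yields 0.
  F12: re-runs because D8 9->0; new result 0.
  A4: re-runs because F12 9->0; new result 0.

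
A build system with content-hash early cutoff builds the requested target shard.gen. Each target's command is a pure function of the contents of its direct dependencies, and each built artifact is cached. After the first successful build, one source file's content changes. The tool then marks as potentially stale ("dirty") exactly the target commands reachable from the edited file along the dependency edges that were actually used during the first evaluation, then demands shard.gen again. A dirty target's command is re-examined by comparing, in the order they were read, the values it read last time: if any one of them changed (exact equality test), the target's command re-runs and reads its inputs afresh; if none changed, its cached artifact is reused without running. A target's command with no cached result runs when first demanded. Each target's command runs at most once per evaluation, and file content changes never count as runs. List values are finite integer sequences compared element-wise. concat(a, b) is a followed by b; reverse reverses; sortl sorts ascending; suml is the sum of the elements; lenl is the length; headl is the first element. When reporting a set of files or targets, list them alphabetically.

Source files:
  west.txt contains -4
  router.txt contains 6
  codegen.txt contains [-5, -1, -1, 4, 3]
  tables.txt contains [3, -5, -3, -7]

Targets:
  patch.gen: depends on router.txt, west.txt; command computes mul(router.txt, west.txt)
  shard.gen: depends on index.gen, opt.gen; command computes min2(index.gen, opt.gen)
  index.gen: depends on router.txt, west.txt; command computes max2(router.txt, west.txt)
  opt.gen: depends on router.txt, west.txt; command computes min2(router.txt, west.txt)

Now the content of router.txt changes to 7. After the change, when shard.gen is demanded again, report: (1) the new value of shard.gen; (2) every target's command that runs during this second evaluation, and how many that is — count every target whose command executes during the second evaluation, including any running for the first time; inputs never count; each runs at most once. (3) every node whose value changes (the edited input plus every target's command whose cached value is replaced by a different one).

First evaluation (everything demanded from the output):
  index.gen = max2(6, -4) = 6
  opt.gen = min2(6, -4) = -4
  shard.gen = min2(6, -4) = -4

Propagation after the edit:
  index.gen: runs — router.txt 6->7; result 7.
  opt.gen: runs — router.txt 6->7; result -4 (same value as before).
  shard.gen: runs — index.gen 6->7; result -4 (same value as before).

New value of shard.gen: -4.
Target commands that run: index.gen, opt.gen, shard.gen — 3 in total.
Values that change: index.gen, router.txt.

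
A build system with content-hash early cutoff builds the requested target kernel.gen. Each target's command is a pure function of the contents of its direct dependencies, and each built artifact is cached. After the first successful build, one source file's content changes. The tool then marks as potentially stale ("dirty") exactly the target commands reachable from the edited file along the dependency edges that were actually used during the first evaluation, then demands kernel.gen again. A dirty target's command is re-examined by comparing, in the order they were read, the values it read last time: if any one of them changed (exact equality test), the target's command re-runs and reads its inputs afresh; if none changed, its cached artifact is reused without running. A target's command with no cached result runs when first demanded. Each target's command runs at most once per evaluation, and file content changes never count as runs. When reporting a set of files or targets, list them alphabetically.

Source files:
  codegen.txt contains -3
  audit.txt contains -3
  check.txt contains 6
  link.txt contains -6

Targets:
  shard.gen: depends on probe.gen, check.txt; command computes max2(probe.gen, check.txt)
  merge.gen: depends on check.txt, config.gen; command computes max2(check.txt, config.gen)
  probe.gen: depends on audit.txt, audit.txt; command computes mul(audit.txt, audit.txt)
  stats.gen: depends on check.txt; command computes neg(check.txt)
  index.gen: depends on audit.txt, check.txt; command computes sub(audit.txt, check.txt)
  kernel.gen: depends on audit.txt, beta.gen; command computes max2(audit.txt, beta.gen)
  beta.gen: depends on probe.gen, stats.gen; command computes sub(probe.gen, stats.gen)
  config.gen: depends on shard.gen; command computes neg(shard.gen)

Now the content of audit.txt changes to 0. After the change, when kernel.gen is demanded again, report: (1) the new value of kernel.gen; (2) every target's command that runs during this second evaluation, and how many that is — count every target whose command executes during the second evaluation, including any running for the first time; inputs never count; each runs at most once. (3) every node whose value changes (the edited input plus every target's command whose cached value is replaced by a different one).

New value of kernel.gen: 6.
Target commands that run: beta.gen, kernel.gen, probe.gen — 3 in total.
Values that change: audit.txt, beta.gen, kernel.gen, probe.gen.

First evaluation (everything demanded from the output):
  probe.gen = mul(-3, -3) = 9
  stats.gen = neg(6) = -6
  beta.gen = sub(9, -6) = 15
  kernel.gen = max2(-3, 15) = 15

Propagation after the edit:
  probe.gen: runs — audit.txt -3->0; audit.txt -3->0; result 0.
  beta.gen: runs — probe.gen 9->0; result 6.
  kernel.gen: runs — audit.txt -3->0; beta.gen 15->6; result 6.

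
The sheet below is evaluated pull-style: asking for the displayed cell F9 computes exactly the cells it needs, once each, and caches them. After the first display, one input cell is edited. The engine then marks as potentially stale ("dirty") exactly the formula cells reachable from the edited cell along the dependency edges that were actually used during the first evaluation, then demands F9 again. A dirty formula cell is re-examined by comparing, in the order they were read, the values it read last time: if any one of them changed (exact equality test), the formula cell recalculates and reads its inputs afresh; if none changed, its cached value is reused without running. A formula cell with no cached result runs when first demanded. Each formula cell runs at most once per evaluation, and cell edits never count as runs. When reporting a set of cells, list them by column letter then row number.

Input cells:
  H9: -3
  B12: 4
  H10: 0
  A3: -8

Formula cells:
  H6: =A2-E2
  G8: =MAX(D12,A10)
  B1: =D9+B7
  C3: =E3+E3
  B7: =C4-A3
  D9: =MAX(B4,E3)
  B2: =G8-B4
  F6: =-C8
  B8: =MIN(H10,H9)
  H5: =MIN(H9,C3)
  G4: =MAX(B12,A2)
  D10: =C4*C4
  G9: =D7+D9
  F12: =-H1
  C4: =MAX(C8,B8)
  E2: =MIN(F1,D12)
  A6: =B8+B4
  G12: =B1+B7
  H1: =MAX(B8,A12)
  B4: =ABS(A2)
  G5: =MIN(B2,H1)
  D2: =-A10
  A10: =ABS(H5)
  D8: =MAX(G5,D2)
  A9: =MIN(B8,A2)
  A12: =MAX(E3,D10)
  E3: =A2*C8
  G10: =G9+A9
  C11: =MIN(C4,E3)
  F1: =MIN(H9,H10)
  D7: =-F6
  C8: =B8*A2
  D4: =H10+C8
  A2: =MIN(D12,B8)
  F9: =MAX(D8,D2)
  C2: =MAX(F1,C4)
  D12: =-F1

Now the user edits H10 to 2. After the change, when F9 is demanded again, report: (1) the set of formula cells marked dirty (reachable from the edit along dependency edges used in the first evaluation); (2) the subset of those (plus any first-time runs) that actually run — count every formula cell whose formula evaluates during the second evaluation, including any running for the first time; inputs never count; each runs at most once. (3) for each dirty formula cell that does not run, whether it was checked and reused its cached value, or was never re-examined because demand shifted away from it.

First demand of the output computes:
  B8 = MIN(0, -3) = -3
  F1 = MIN(-3, 0) = -3
  D12 = -(-3) = 3
  A2 = MIN(3, -3) = -3
  B4 = ABS(-3) = 3
  C8 = -3 * -3 = 9
  C4 = MAX(9, -3) = 9
  D10 = 9 * 9 = 81
  E3 = -3 * 9 = -27
  A12 = MAX(-27, 81) = 81
  C3 = -27 + -27 = -54
  H1 = MAX(-3, 81) = 81
  H5 = MIN(-3, -54) = -54
  A10 = ABS(-54) = 54
  D2 = -(54) = -54
  G8 = MAX(3, 54) = 54
  B2 = 54 - 3 = 51
  G5 = MIN(51, 81) = 51
  D8 = MAX(51, -54) = 51
  F9 = MAX(51, -54) = 51

After the edit, cleaning proceeds:
  B8: a read changed (H10 0->2) — executes, giving -3 — identical to its old value.
  F1: a read changed (H10 0->2) — executes, giving -3 — identical to its old value.
  D12: dirty, but its reads are unchanged (F1 unchanged); cached 3 stands.
  A2: dirty, but its reads are unchanged (D12 unchanged, B8 unchanged); cached -3 stands.
  B4: dirty, but its reads are unchanged (A2 unchanged); cached 3 stands.
  C8: dirty, but its reads are unchanged (B8 unchanged, A2 unchanged); cached 9 stands.
  C4: dirty, but its reads are unchanged (C8 unchanged, B8 unchanged); cached 9 stands.
  D10: dirty, but its reads are unchanged (C4 unchanged, C4 unchanged); cached 81 stands.
  E3: dirty, but its reads are unchanged (A2 unchanged, C8 unchanged); cached -27 stands.
  A12: dirty, but its reads are unchanged (E3 unchanged, D10 unchanged); cached 81 stands.
  C3: dirty, but its reads are unchanged (E3 unchanged, E3 unchanged); cached -54 stands.
  H1: dirty, but its reads are unchanged (B8 unchanged, A12 unchanged); cached 81 stands.
  H5: dirty, but its reads are unchanged (H9 unchanged, C3 unchanged); cached -54 stands.
  A10: dirty, but its reads are unchanged (H5 unchanged); cached 54 stands.
  D2: dirty, but its reads are unchanged (A10 unchanged); cached -54 stands.
  G8: dirty, but its reads are unchanged (D12 unchanged, A10 unchanged); cached 54 stands.
  B2: dirty, but its reads are unchanged (G8 unchanged, B4 unchanged); cached 51 stands.
  G5: dirty, but its reads are unchanged (B2 unchanged, H1 unchanged); cached 51 stands.
  D8: dirty, but its reads are unchanged (G5 unchanged, D2 unchanged); cached 51 stands.
  F9: dirty, but its reads are unchanged (D8 unchanged, D2 unchanged); cached 51 stands.

Note where the cutoff bites: D12 is checked, finds nothing changed, and keeps its cache.

The edit dirties: A2, A10, A12, B2, B4, B8, C3, C4, C8, D2, D8, D10, D12, E3, F1, F9, G5, G8, H1, H5.
2 formula cells run: B8, F1.
Cache hits after checking: A2, A10, A12, B2, B4, C3, C4, C8, D2, D8, D10, D12, E3, F9, G5, G8, H1, H5.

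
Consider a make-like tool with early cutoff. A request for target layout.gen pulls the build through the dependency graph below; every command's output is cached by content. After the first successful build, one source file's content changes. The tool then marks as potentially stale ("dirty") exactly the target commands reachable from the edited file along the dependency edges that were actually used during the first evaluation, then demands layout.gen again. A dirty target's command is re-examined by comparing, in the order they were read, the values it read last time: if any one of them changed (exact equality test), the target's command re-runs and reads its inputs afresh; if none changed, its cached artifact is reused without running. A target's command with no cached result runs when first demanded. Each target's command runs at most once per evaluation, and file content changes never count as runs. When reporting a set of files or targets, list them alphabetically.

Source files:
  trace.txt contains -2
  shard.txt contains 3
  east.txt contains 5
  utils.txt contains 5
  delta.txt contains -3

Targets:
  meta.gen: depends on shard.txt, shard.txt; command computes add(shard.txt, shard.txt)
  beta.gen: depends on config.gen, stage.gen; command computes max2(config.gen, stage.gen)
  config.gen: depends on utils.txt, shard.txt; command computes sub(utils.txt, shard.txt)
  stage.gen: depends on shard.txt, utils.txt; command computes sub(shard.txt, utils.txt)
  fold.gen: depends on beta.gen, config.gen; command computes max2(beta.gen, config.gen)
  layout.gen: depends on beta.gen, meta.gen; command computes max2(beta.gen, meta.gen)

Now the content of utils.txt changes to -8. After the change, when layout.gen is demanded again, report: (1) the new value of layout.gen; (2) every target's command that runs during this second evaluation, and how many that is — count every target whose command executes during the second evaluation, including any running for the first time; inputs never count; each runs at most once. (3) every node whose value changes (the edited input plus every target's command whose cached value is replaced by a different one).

Demanding layout.gen again yields 11.
4 target commands run: beta.gen, config.gen, layout.gen, stage.gen.
The nodes whose values change: beta.gen, config.gen, layout.gen, stage.gen, utils.txt.

First demand of the output computes:
  config.gen = sub(5, 3) = 2
  meta.gen = add(3, 3) = 6
  stage.gen = sub(3, 5) = -2
  beta.gen = max2(2, -2) = 2
  layout.gen = max2(2, 6) = 6

After the edit, cleaning proceeds:
  config.gen: a read changed (utils.txt 5->-8) — executes, giving -11.
  stage.gen: a read changed (utils.txt 5->-8) — executes, giving 11.
  beta.gen: a read changed (config.gen 2->-11; stage.gen -2->11) — executes, giving 11.
  layout.gen: a read changed (beta.gen 2->11) — executes, giving 11.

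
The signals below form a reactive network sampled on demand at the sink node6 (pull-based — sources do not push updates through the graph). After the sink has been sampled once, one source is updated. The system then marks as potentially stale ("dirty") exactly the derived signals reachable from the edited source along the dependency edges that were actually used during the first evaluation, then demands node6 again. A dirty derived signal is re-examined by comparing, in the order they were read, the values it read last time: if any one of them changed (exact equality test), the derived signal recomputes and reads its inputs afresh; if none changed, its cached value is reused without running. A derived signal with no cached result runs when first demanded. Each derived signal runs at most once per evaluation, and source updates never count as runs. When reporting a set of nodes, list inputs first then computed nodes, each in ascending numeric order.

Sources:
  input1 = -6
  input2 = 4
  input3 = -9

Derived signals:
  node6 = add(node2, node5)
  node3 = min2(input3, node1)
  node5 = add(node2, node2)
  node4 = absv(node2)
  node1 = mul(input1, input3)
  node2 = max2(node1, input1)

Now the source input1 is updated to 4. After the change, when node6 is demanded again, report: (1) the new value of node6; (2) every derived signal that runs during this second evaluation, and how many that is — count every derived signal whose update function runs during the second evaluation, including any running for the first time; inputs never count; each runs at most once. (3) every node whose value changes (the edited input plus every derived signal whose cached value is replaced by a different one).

node6 now evaluates to 12.
Run set: node1, node2, node5, node6 (4 run).
Changed values: input1, node1, node2, node5, node6.

Initial pass — values computed on the first demand:
  node1 = mul(-6, -9) = 54
  node2 = max2(54, -6) = 54
  node5 = add(54, 54) = 108
  node6 = add(54, 108) = 162

Second demand — change propagation:
  node1: re-runs because input1 -6->4; new result -36.
  node2: re-runs because node1 54->-36; input1 -6->4; new result 4.
  node5: re-runs because node2 54->4; node2 54->4; new result 8.
  node6: re-runs because node2 54->4; node5 108->8; new result 12.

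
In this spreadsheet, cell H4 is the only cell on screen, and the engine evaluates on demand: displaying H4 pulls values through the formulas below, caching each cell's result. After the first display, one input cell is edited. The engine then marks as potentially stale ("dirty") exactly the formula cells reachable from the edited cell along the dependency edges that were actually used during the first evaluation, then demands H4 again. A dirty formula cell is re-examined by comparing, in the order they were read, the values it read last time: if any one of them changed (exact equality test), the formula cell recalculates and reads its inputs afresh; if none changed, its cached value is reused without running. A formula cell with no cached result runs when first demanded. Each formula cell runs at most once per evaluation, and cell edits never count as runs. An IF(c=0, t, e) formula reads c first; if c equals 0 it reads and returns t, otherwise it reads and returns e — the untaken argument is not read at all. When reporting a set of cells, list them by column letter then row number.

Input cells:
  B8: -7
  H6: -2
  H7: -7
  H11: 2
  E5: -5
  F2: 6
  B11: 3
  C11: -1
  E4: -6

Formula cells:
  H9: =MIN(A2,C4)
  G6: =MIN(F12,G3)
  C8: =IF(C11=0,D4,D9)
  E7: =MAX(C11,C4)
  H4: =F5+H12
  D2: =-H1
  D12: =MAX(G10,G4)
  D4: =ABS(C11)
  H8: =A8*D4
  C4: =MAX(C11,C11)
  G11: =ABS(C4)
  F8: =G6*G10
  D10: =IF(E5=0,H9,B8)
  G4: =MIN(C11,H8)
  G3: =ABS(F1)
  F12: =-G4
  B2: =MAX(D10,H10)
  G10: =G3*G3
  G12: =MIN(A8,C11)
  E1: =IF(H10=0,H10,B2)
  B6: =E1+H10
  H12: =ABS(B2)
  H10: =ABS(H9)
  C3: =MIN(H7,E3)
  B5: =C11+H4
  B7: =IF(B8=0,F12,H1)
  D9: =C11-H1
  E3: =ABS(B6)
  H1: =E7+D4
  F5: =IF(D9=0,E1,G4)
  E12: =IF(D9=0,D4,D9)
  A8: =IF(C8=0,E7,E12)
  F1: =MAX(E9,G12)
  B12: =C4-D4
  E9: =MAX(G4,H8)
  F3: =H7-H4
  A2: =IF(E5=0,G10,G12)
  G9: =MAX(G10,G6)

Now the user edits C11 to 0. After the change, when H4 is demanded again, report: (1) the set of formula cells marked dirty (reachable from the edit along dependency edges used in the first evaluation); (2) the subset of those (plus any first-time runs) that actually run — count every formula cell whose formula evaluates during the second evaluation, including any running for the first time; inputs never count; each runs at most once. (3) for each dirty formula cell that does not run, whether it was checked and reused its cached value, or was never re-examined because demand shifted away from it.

Initial pass — values computed on the first demand:
  C4 = MAX(-1, -1) = -1
  D4 = ABS(-1) = 1
  E7 = MAX(-1, -1) = -1
  H1 = -1 + 1 = 0
  D9 = -1 - 0 = -1
  C8 = IF(C11=0: C11=-1 -> else branch D9) = -1
  E12 = IF(D9=0: D9=-1 -> else branch D9) = -1
  A8 = IF(C8=0: C8=-1 -> else branch E12) = -1
  G12 = MIN(-1, -1) = -1
  A2 = IF(E5=0: E5=-5 -> else branch G12) = -1
  H8 = -1 * 1 = -1
  G4 = MIN(-1, -1) = -1
  F5 = IF(D9=0: D9=-1 -> else branch G4) = -1
  H9 = MIN(-1, -1) = -1
  D10 = IF(E5=0: E5=-5 -> else branch B8) = -7
  H10 = ABS(-1) = 1
  B2 = MAX(-7, 1) = 1
  H12 = ABS(1) = 1
  H4 = -1 + 1 = 0

Second demand — change propagation:
  C4: re-runs because C11 -1->0; C11 -1->0; new result 0.
  D4: re-runs because C11 -1->0; new result 0.
  E7: re-runs because C11 -1->0; C4 -1->0; new result 0.
  H1: re-runs because E7 -1->0; D4 1->0; new result 0 (unchanged).
  D9: re-runs because C11 -1->0; new result 0.
  C8: re-runs because C11 -1->0; D9 -1->0; new result 0.
  E12: dirty yet unreached — the second evaluation never asks for it.
  A8: re-runs because C8 -1->0; new result 0.
  G12: re-runs because A8 -1->0; C11 -1->0; new result 0.
  A2: re-runs because G12 -1->0; new result 0.
  H8: dirty yet unreached — the second evaluation never asks for it.
  G4: dirty yet unreached — the second evaluation never asks for it.
  H9: re-runs because A2 -1->0; C4 -1->0; new result 0.
  H10: re-runs because H9 -1->0; new result 0.
  B2: re-runs because H10 1->0; new result 0.
  E1: newly demanded (no cache) — executes and yields 0.
  F5: re-runs because D9 -1->0; new result 0.
  H12: re-runs because B2 1->0; new result 0.
  H4: re-runs because F5 -1->0; H12 1->0; new result 0 (unchanged).

The important point: the flipped condition redirects demand; E12, G4, H8 are left stale, never re-checked.

Dirty set: A2, A8, B2, C4, C8, D4, D9, E7, E12, F5, G4, G12, H1, H4, H8, H9, H10, H12.
Run set: A2, A8, B2, C4, C8, D4, D9, E1, E7, F5, G12, H1, H4, H9, H10, H12 (16 run).
Left stale — demand moved off them: E12, G4, H8.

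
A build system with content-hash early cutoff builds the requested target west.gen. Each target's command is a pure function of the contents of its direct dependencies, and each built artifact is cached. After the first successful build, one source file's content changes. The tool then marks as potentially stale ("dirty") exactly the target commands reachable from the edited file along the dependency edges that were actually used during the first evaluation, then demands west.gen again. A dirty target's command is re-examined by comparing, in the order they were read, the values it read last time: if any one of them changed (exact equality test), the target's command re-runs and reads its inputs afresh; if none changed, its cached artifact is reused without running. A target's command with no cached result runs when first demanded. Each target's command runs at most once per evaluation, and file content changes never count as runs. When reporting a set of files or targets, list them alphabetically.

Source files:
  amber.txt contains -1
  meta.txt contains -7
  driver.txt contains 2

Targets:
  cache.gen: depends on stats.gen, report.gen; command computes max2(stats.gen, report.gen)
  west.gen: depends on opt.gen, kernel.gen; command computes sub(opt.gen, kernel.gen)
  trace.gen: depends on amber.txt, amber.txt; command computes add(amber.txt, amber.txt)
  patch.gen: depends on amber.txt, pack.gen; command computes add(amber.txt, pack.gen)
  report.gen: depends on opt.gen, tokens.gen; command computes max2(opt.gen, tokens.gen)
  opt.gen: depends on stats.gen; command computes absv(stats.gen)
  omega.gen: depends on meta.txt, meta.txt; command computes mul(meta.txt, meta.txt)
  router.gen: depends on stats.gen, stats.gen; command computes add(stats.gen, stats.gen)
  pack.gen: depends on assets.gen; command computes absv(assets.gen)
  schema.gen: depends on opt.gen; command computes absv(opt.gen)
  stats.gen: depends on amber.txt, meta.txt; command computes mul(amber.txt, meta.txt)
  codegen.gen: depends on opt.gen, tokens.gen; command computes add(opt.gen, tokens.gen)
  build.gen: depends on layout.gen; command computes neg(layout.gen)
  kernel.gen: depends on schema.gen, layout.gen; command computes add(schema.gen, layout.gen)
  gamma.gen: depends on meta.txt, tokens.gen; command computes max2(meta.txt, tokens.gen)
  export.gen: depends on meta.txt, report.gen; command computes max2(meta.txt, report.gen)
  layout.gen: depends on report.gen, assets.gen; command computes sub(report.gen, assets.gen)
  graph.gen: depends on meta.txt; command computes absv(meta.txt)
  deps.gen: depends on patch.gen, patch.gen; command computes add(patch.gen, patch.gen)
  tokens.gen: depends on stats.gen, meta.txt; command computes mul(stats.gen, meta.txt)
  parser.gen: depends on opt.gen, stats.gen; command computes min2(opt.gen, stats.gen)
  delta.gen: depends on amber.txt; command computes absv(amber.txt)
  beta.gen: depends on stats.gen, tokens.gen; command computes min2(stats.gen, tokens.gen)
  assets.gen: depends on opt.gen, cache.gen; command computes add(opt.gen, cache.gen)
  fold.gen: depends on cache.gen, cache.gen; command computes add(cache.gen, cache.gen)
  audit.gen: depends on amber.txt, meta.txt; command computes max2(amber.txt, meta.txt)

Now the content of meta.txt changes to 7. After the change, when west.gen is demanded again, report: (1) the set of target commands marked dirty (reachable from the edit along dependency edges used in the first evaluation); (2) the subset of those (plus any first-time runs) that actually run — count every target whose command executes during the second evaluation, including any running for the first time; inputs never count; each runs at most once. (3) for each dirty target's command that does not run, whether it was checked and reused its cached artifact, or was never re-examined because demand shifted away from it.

Marked dirty: assets.gen, cache.gen, kernel.gen, layout.gen, opt.gen, report.gen, schema.gen, stats.gen, tokens.gen, west.gen.
Target commands that run: cache.gen, opt.gen, stats.gen, tokens.gen — 4 in total.
Checked but reused from cache: assets.gen, kernel.gen, layout.gen, report.gen, schema.gen, west.gen.
Key observation: the cutoff stops propagation at report.gen — its inputs' values are unchanged, so it reuses its cache.

First evaluation (everything demanded from the output):
  stats.gen = mul(-1, -7) = 7
  opt.gen = absv(7) = 7
  schema.gen = absv(7) = 7
  tokens.gen = mul(7, -7) = -49
  report.gen = max2(7, -49) = 7
  cache.gen = max2(7, 7) = 7
  assets.gen = add(7, 7) = 14
  layout.gen = sub(7, 14) = -7
  kernel.gen = add(7, -7) = 0
  west.gen = sub(7, 0) = 7

Propagation after the edit:
  stats.gen: runs — meta.txt -7->7; result -7.
  opt.gen: runs — stats.gen 7->-7; result 7 (same value as before).
  schema.gen: checked — values it read are unchanged (opt.gen unchanged); reused cached 7 without running.
  tokens.gen: runs — stats.gen 7->-7; meta.txt -7->7; result -49 (same value as before).
  report.gen: checked — values it read are unchanged (opt.gen unchanged, tokens.gen unchanged); reused cached 7 without running.
  cache.gen: runs — stats.gen 7->-7; result 7 (same value as before).
  assets.gen: checked — values it read are unchanged (opt.gen unchanged, cache.gen unchanged); reused cached 14 without running.
  layout.gen: checked — values it read are unchanged (report.gen unchanged, assets.gen unchanged); reused cached -7 without running.
  kernel.gen: checked — values it read are unchanged (schema.gen unchanged, layout.gen unchanged); reused cached 0 without running.
  west.gen: checked — values it read are unchanged (opt.gen unchanged, kernel.gen unchanged); reused cached 7 without running.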